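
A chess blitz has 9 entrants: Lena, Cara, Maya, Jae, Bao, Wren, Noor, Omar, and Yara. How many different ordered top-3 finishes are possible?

504

This is an ordered selection of 3 from 9: P(9,3).
That gives 9 × 8 × 7 = 504.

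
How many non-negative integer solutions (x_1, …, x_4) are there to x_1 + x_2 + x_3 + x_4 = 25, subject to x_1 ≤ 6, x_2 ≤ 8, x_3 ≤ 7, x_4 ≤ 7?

Without the upper bounds there are C(28,3) = 3276 ways to split 25 among 4 variables.
Subtract solutions that violate a single cap (substitute x_i' = x_i − (cap_i+1)): x_1 ≥ 7 gives C(21,3) = 1330; x_2 ≥ 9 gives C(19,3) = 969; x_3 ≥ 8 gives C(20,3) = 1140; x_4 ≥ 8 gives C(20,3) = 1140. Together 4579.
Add back pairs where two caps are both exceeded: 220 + 286 + 286 + 165 + 165 + 220 = 1342.
Subtract triples: 4 + 4 + 10 + 1 = 19.
By inclusion–exclusion the count is 3276 − 4579 + 1342 − 19 = 20.

20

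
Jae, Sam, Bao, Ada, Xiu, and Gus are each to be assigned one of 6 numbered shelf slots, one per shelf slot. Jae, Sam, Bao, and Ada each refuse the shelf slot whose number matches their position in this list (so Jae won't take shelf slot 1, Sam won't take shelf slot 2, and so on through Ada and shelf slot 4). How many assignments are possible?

Let Aᵢ (for 1 ≤ i ≤ 4) be the placements that put person i in their forbidden shelf slot. Any j of these fix j positions, leaving (6−j)! ways to fill the rest, and there are C(4,j) ways to pick which j.
By inclusion–exclusion, the number of valid placements is Σ_{j=0}^{4} (−1)^j C(4,j)·(6−j)!.
Computing: 720 − 480 + 144 − 24 + 2 = 362.

362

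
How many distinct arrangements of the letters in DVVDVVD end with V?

20

With the last slot taken by V, it remains to arrange the other 6 letters (DVDVVD).
Those 6 letters have D appearing 3 times and V appearing 3 times, giving (6)!/(3!·3!) = 20.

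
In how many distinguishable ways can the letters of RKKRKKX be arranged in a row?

RKKRKKX has 7 letters with K appearing 4 times and R appearing twice.
So there are 7! / (4!·2!) = 105 distinguishable arrangements.

105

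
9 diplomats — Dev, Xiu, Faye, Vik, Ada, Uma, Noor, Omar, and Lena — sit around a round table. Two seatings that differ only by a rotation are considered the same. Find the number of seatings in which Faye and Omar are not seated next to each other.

All circular seatings of 9 people number (8)! = 40320.
Seatings with Faye beside Omar: treat them as a block with 2 internal orders, giving 2 × (7)! = 10080.
Subtracting, 40320 − 10080 = 30240.

30240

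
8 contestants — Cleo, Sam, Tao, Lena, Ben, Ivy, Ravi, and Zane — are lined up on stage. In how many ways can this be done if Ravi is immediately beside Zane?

Glue Ravi and Zane into one block (2 internal orders), leaving 7 units to arrange in a row.
So the count is 2·(7)! = 10080.

10080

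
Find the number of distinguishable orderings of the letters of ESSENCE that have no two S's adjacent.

300

There are 7!/(3!·2!) = 420 arrangements of ESSENCE in total.
Arrangements with the S's together: treat SS as one letter, giving (6)!/(3!) = 120.
Hence 420 − 120 = 300.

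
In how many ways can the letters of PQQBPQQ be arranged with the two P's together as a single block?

Treat the 2 copies of P as a single block. The multiset to arrange is then {PP, B, Q, Q, Q, Q}, 6 items in all.
That gives (6)!/(4!) = 30 arrangements.

30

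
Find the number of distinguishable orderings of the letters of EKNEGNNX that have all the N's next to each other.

360

Treat the 3 copies of N as a single block. The multiset to arrange is then {NNN, E, E, G, K, X}, 6 items in all.
That gives (6)!/(2!) = 360 arrangements.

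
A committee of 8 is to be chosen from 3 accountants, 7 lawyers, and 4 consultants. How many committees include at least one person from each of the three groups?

2793

Total 8-person selections from all 14: C(14,8) = 3003.
Selections missing a whole group: no accountants → C(11,8) = 165; no lawyers → C(7,8) = 0; no consultants → C(10,8) = 45.
Add back selections omitting two groups (i.e. drawn from a single group): C(3,8) + C(7,8) + C(4,8) = 0.
By inclusion–exclusion: 3003 − 210 + 0 = 2793.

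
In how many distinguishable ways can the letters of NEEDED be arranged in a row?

60

The 6 letters of NEEDED have repeats: D appearing twice and E appearing 3 times.
Dividing 6! = 720 by 3!·2! = 12 for the repeated letters gives 60.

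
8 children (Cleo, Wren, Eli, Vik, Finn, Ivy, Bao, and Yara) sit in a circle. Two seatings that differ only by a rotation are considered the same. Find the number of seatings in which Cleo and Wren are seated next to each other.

Treat {Cleo, Wren} as one unit (2 internal orders) and seat the resulting 7 units around the table: (6)! circular arrangements.
So 2 × (6)! = 2 × 720 = 1440.

1440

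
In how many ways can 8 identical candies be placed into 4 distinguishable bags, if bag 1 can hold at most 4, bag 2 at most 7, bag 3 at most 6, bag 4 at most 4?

Without the upper bounds there are C(11,3) = 165 ways to split 8 among 4 bags.
Subtract solutions that violate a single cap (substitute x_i' = x_i − (cap_i+1)): x_1 ≥ 5 gives C(6,3) = 20; x_2 ≥ 8 gives C(3,3) = 1; x_3 ≥ 7 gives C(4,3) = 4; x_4 ≥ 5 gives C(6,3) = 20. Together 45.
No two caps can be exceeded simultaneously, so the pair terms are all 0.
By inclusion–exclusion the count is 165 − 45 + 0 = 120.

120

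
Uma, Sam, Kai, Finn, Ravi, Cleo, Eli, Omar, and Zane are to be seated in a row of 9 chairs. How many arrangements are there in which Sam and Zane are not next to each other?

282240

There are 9! = 362880 arrangements in all. If Sam and Zane are adjacent, merging them into one block gives 2·(8)! = 80640 arrangements.
Complementary counting: 362880 − 80640 = 282240.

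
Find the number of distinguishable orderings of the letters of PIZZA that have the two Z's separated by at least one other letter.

36

Total arrangements of PIZZA: 5!/(2!) = 60.
If the two Z's are adjacent, glue them into one block, leaving 4 items to arrange: (4)! = 24 ways.
Hence 60 − 24 = 36.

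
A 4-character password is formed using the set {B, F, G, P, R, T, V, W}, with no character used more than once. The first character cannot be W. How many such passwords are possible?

The first character has 8−1 = 7 choices (anything except W).
The remaining 3 characters are filled from the other 7 symbols without repetition: 7 × 6 × 5 = 210.
Total: 7 × 210 = 1470.

1470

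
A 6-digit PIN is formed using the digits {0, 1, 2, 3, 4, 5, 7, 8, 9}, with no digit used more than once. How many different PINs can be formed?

With no repetition, fill the 6 digits in order: 9 choices, then 8, down to 4.
That product is 9 × 8 × 7 × 6 × 5 × 4 = 60480.

60480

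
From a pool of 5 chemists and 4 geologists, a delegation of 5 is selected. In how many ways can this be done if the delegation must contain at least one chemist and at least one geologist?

125

With no constraint there are C(9,5) = 126 possible selections.
Selections missing a whole group: no chemists → C(4,5) = 0; no geologists → C(5,5) = 1.
Both groups omitted at once is impossible, so 126 − 1 = 125.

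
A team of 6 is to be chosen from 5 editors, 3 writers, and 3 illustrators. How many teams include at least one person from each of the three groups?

Unrestricted: C(11,6) = 462 ways to pick any 6 of the 11.
Selections missing a whole group: no editors → C(6,6) = 1; no writers → C(8,6) = 28; no illustrators → C(8,6) = 28.
Add back selections omitting two groups (i.e. drawn from a single group): C(5,6) + C(3,6) + C(3,6) = 0.
By inclusion–exclusion: 462 − 57 + 0 = 405.

405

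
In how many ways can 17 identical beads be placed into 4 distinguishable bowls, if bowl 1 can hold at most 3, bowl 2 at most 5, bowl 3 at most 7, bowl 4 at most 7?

52

Ignoring the caps, the number of non-negative solutions to x_1+…+x_4 = 17 is C(20,3) = 1140.
Subtract solutions that violate a single cap (substitute x_i' = x_i − (cap_i+1)): x_1 ≥ 4 gives C(16,3) = 560; x_2 ≥ 6 gives C(14,3) = 364; x_3 ≥ 8 gives C(12,3) = 220; x_4 ≥ 8 gives C(12,3) = 220. Together 1364.
Add back pairs where two caps are both exceeded: 120 + 56 + 56 + 20 + 20 + 4 = 276.
By inclusion–exclusion the count is 1140 − 1364 + 276 = 52.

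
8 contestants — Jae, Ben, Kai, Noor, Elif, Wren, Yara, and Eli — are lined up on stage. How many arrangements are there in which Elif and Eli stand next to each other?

10080

Glue Elif and Eli into one block (2 internal orders), leaving 7 units to arrange in a row.
So the count is 2·(7)! = 10080.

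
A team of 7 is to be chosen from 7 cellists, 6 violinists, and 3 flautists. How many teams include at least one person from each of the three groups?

Unrestricted: C(16,7) = 11440 ways to pick any 7 of the 16.
Selections missing a whole group: no cellists → C(9,7) = 36; no violinists → C(10,7) = 120; no flautists → C(13,7) = 1716.
Add back selections omitting two groups (i.e. drawn from a single group): C(7,7) + C(6,7) + C(3,7) = 1.
By inclusion–exclusion: 11440 − 1872 + 1 = 9569.

9569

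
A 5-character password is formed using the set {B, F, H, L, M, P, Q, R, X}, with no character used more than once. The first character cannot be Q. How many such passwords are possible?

The first character has 9−1 = 8 choices (anything except Q).
The remaining 4 characters are filled from the other 8 symbols without repetition: 8 × 7 × 6 × 5 = 1680.
Total: 8 × 1680 = 13440.

13440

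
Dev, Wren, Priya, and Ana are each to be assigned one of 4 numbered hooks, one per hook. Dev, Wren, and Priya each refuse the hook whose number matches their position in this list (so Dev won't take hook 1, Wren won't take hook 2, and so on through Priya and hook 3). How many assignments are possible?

11

Let Aᵢ (for i ∈ {1, 2, 3}) be the placements that put person i in their forbidden hook. Any j of these fix j positions, leaving (4−j)! ways to fill the rest, and there are C(3,j) ways to pick which j.
By inclusion–exclusion, the number of valid placements is Σ_{j=0}^{3} (−1)^j C(3,j)·(4−j)!.
Computing: 24 − 18 + 6 − 1 = 11.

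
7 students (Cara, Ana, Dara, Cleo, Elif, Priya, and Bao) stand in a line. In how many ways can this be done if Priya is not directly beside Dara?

3600

Of the 7! = 5040 arrangements, those with Priya and Dara adjacent number 2 × 6! = 1440 (treat the pair as a block with 2 internal orders).
So 5040 − 1440 = 3600 arrangements keep them apart.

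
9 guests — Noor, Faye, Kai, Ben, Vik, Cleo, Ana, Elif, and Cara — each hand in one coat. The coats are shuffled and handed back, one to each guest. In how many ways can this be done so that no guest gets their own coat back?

133496

Count assignments avoiding every fixed point. For any j of the 9 guests fixed to their own coat, the other 9−j can be arranged in (9−j)! ways.
By inclusion–exclusion this is Σ_{j=0}^{9} (−1)^j C(9,j)·(9−j)!.
Computing: 362880 − 362880 + 181440 − 60480 + 15120 − 3024 + 504 − 72 + 9 − 1 = 133496.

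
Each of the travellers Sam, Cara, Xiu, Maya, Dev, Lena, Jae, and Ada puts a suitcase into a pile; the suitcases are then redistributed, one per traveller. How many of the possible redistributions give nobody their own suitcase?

Let Aᵢ be the assignments in which traveller i gets their own suitcase. We want the size of the complement of A₁∪…∪A_8.
By inclusion–exclusion this is Σ_{j=0}^{8} (−1)^j C(8,j)·(8−j)!.
Computing: 40320 − 40320 + 20160 − 6720 + 1680 − 336 + 56 − 8 + 1 = 14833.

14833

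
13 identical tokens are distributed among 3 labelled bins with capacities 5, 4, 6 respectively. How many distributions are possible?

Ignoring the caps, the number of non-negative solutions to x_1+…+x_3 = 13 is C(15,2) = 105.
Subtract solutions that violate a single cap (substitute x_i' = x_i − (cap_i+1)): x_1 ≥ 6 gives C(9,2) = 36; x_2 ≥ 5 gives C(10,2) = 45; x_3 ≥ 7 gives C(8,2) = 28. Together 109.
Add back pairs where two caps are both exceeded: 6 + 1 + 3 = 10.
By inclusion–exclusion the count is 105 − 109 + 10 = 6.

6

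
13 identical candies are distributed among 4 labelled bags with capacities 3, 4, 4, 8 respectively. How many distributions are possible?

Without the upper bounds there are C(16,3) = 560 ways to split 13 among 4 bags.
Subtract solutions that violate a single cap (substitute x_i' = x_i − (cap_i+1)): x_1 ≥ 4 gives C(12,3) = 220; x_2 ≥ 5 gives C(11,3) = 165; x_3 ≥ 5 gives C(11,3) = 165; x_4 ≥ 9 gives C(7,3) = 35. Together 585.
Add back pairs where two caps are both exceeded: 35 + 35 + 1 + 20 + 0 + 0 = 91.
By inclusion–exclusion the count is 560 − 585 + 91 = 66.

66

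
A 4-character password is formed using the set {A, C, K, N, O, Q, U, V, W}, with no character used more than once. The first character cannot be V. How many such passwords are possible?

The first character has 9−1 = 8 choices (anything except V).
The remaining 3 characters are filled from the other 8 symbols without repetition: 8 × 7 × 6 = 336.
Total: 8 × 336 = 2688.

2688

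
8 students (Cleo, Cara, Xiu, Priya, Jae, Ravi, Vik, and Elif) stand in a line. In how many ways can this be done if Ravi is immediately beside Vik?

10080

Place the 6 others and the Ravi-Vik pair as 7 objects in a line; the pair has 2 internal arrangements.
So the count is 2·(7)! = 10080.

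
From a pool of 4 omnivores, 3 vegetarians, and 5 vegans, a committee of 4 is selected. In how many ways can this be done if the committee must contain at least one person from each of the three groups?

270

Total 4-person selections from all 12: C(12,4) = 495.
Selections missing a whole group: no omnivores → C(8,4) = 70; no vegetarians → C(9,4) = 126; no vegans → C(7,4) = 35.
Add back selections omitting two groups (i.e. drawn from a single group): C(4,4) + C(3,4) + C(5,4) = 6.
By inclusion–exclusion: 495 − 231 + 6 = 270.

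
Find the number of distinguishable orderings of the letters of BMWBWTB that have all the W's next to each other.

120

Treat the 2 copies of W as a single block. The multiset to arrange is then {WW, B, B, B, M, T}, 6 items in all.
That gives (6)!/(3!) = 120 arrangements.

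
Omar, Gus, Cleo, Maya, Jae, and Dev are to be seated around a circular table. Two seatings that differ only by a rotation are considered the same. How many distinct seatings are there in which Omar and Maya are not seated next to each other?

Without the restriction there are (5)! = 120 seatings.
Those with Omar next to Maya: fuse the pair into one unit and seat 5 units around a circle — 2·(4)! = 48.
Subtracting, 120 − 48 = 72.

72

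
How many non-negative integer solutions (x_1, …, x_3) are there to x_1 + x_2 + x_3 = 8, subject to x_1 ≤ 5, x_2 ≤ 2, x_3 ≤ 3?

6

By stars and bars, unrestricted non-negative solutions to x_1+…+x_3 = 8 number C(8+2,2) = 45.
Subtract solutions that violate a single cap (substitute x_i' = x_i − (cap_i+1)): x_1 ≥ 6 gives C(4,2) = 6; x_2 ≥ 3 gives C(7,2) = 21; x_3 ≥ 4 gives C(6,2) = 15. Together 42.
Add back pairs where two caps are both exceeded: 0 + 0 + 3 = 3.
By inclusion–exclusion the count is 45 − 42 + 3 = 6.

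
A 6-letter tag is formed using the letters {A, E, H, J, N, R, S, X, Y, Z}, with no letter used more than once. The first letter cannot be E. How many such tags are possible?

The first letter has 10−1 = 9 choices (anything except E).
The remaining 5 letters are filled from the other 9 symbols without repetition: 9 × 8 × 7 × 6 × 5 = 15120.
Total: 9 × 15120 = 136080.

136080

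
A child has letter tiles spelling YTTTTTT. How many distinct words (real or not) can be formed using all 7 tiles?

YTTTTTT has 7 letters with T appearing 6 times.
Dividing 7! = 5040 by 6! = 720 for the repeated letters gives 7.

7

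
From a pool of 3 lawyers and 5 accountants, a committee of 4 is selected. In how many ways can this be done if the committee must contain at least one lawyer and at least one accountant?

65

Total 4-person selections from all 8: C(8,4) = 70.
Selections missing a whole group: no lawyers → C(5,4) = 5; no accountants → C(3,4) = 0.
Both groups omitted at once is impossible, so 70 − 5 = 65.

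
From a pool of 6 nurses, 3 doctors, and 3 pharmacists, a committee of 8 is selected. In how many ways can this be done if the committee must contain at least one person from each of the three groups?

Total 8-person selections from all 12: C(12,8) = 495.
Subtract selections that omit an entire group: no nurses → C(6,8) = 0; no doctors → C(9,8) = 9; no pharmacists → C(9,8) = 9.
Add back selections omitting two groups (i.e. drawn from a single group): C(6,8) + C(3,8) + C(3,8) = 0.
By inclusion–exclusion: 495 − 18 + 0 = 477.

477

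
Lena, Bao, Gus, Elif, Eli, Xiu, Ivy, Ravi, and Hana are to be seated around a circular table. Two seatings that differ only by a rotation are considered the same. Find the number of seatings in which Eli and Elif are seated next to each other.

10080

Glue Eli and Elif into a block (2 internal orders). Seating 8 units around a circle gives (7)! arrangements.
So 2 × (7)! = 2 × 5040 = 10080.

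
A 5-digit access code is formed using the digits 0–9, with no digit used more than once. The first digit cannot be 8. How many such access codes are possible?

The first digit has 10−1 = 9 choices (anything except 8).
The remaining 4 digits are filled from the other 9 symbols without repetition: 9 × 8 × 7 × 6 = 3024.
Total: 9 × 3024 = 27216.

27216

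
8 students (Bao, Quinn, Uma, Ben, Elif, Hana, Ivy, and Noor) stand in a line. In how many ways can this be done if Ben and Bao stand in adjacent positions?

Place the 6 others and the Ben-Bao pair as 7 objects in a line; the pair has 2 internal arrangements.
That gives 2 × 7! = 2 × 5040 = 10080.

10080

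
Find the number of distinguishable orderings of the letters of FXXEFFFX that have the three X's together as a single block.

Treat the 3 copies of X as a single block. The multiset to arrange is then {XXX, E, F, F, F, F}, 6 items in all.
That gives (6)!/(4!) = 30 arrangements.

30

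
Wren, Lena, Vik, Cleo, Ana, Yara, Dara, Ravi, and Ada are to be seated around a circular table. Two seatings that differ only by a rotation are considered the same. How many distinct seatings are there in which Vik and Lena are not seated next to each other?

All circular seatings of 9 people number (8)! = 40320.
Those with Vik next to Lena: fuse the pair into one unit and seat 8 units around a circle — 2·(7)! = 10080.
Subtracting, 40320 − 10080 = 30240.

30240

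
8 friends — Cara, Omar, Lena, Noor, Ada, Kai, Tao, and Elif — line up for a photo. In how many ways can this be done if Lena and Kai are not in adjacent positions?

30240

Of the 8! = 40320 arrangements, those with Lena and Kai adjacent number 2 × 7! = 10080 (treat the pair as a block with 2 internal orders).
Complementary counting: 40320 − 10080 = 30240.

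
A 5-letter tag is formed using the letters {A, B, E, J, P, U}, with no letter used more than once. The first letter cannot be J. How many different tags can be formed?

The first letter has 6−1 = 5 choices (anything except J).
The remaining 4 letters are filled from the other 5 symbols without repetition: 5 × 4 × 3 × 2 = 120.
Total: 5 × 120 = 600.

600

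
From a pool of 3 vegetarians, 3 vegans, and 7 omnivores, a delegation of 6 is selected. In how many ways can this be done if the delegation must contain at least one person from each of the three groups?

1302

Total 6-person selections from all 13: C(13,6) = 1716.
Subtract selections that omit an entire group: no vegetarians → C(10,6) = 210; no vegans → C(10,6) = 210; no omnivores → C(6,6) = 1.
Add back selections omitting two groups (i.e. drawn from a single group): C(3,6) + C(3,6) + C(7,6) = 7.
By inclusion–exclusion: 1716 − 421 + 7 = 1302.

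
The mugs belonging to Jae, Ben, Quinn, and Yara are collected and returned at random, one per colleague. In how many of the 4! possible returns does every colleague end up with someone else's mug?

9

Let Aᵢ be the assignments in which colleague i gets their own mug. We want the size of the complement of A₁∪…∪A_4.
By inclusion–exclusion this is Σ_{j=0}^{4} (−1)^j C(4,j)·(4−j)!.
Computing: 24 − 24 + 12 − 4 + 1 = 9.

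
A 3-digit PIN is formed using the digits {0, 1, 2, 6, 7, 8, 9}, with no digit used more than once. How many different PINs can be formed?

210

This is a permutation of 3 out of 7: P(7,3) = 7!/4!.
7 × 6 × 5 = 210.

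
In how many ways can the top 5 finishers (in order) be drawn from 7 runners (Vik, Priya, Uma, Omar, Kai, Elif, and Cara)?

2520

This is an ordered selection of 5 from 7: P(7,5).
That gives 7 × 6 × 5 × 4 × 3 = 2520.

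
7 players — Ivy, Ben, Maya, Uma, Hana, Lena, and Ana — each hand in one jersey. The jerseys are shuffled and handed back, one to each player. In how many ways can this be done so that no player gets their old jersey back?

Let Aᵢ be the assignments in which player i gets their old jersey. We want the size of the complement of A₁∪…∪A_7.
By inclusion–exclusion this is Σ_{j=0}^{7} (−1)^j C(7,j)·(7−j)!.
Computing: 5040 − 5040 + 2520 − 840 + 210 − 42 + 7 − 1 = 1854.

1854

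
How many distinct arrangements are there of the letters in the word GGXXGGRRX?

The 9 letters of GGXXGGRRX have repeats: G appearing 4 times, R appearing twice, and X appearing 3 times.
Dividing 9! = 362880 by 4!·3!·2! = 288 for the repeated letters gives 1260.

1260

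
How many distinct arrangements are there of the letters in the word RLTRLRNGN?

Letter multiplicities in RLTRLRNGN: G×1, L×2, N×2, R×3, T×1.
The number of distinct arrangements is 9!/(3!·2!·2!) = 362880/24 = 15120.

15120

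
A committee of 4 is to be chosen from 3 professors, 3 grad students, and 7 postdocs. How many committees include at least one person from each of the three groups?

315

Total 4-person selections from all 13: C(13,4) = 715.
Selections missing a whole group: no professors → C(10,4) = 210; no grad students → C(10,4) = 210; no postdocs → C(6,4) = 15.
Add back selections omitting two groups (i.e. drawn from a single group): C(3,4) + C(3,4) + C(7,4) = 35.
By inclusion–exclusion: 715 − 435 + 35 = 315.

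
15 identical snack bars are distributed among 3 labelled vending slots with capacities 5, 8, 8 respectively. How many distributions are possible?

27

Without the upper bounds there are C(17,2) = 136 ways to split 15 among 3 vending slots.
Subtract solutions that violate a single cap (substitute x_i' = x_i − (cap_i+1)): x_1 ≥ 6 gives C(11,2) = 55; x_2 ≥ 9 gives C(8,2) = 28; x_3 ≥ 9 gives C(8,2) = 28. Together 111.
Add back pairs where two caps are both exceeded: 1 + 1 + 0 = 2.
By inclusion–exclusion the count is 136 − 111 + 2 = 27.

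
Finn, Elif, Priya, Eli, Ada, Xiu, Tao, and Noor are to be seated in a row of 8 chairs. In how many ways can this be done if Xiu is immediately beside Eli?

Treat {Xiu, Eli} as a single unit. There are 7 units to order, and the pair itself can be ordered 2 ways.
That gives 2 × 7! = 2 × 5040 = 10080.

10080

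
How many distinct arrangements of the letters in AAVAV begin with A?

Fix A in the first position and arrange the remaining 4 letters.
Those 4 letters have A appearing twice and V appearing twice, giving (4)!/(2!·2!) = 6.

6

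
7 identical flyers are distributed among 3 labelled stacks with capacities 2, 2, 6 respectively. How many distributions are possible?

8

Ignoring the caps, the number of non-negative solutions to x_1+…+x_3 = 7 is C(9,2) = 36.
Subtract solutions that violate a single cap (substitute x_i' = x_i − (cap_i+1)): x_1 ≥ 3 gives C(6,2) = 15; x_2 ≥ 3 gives C(6,2) = 15; x_3 ≥ 7 gives C(2,2) = 1. Together 31.
Add back pairs where two caps are both exceeded: 3 + 0 + 0 = 3.
By inclusion–exclusion the count is 36 − 31 + 3 = 8.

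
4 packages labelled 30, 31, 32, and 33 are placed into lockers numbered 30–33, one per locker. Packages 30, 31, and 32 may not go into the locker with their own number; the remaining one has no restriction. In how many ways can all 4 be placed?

Let Aᵢ (for i ∈ {30, 31, 32}) be the placements that put package i in its forbidden locker. Any j of these fix j positions, leaving (4−j)! ways to fill the rest, and there are C(3,j) ways to pick which j.
By inclusion–exclusion, the number of valid placements is Σ_{j=0}^{3} (−1)^j C(3,j)·(4−j)!.
Computing: 24 − 18 + 6 − 1 = 11.

11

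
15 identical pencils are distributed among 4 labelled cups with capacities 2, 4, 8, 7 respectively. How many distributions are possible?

60

Ignoring the caps, the number of non-negative solutions to x_1+…+x_4 = 15 is C(18,3) = 816.
Subtract solutions that violate a single cap (substitute x_i' = x_i − (cap_i+1)): x_1 ≥ 3 gives C(15,3) = 455; x_2 ≥ 5 gives C(13,3) = 286; x_3 ≥ 9 gives C(9,3) = 84; x_4 ≥ 8 gives C(10,3) = 120. Together 945.
Add back pairs where two caps are both exceeded: 120 + 20 + 35 + 4 + 10 + 0 = 189.
By inclusion–exclusion the count is 816 − 945 + 189 = 60.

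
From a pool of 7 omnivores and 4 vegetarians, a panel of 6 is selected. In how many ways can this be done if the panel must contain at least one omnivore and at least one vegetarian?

Total 6-person selections from all 11: C(11,6) = 462.
Subtract selections that omit an entire group: no omnivores → C(4,6) = 0; no vegetarians → C(7,6) = 7.
Both groups omitted at once is impossible, so 462 − 7 = 455.

455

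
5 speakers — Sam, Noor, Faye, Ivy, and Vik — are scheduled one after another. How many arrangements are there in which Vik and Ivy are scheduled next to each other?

Place the 3 others and the Vik-Ivy pair as 4 objects in a line; the pair has 2 internal arrangements.
That gives 2 × 4! = 2 × 24 = 48.

48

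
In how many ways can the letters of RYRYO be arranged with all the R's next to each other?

Treat the 2 copies of R as a single block. The multiset to arrange is then {RR, O, Y, Y}, 4 items in all.
That gives (4)!/(2!) = 12 arrangements.

12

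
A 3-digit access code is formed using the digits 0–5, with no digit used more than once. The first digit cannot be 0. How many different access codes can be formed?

The first digit has 6−1 = 5 choices (anything except 0).
The remaining 2 digits are filled from the other 5 symbols without repetition: 5 × 4 = 20.
Total: 5 × 20 = 100.

100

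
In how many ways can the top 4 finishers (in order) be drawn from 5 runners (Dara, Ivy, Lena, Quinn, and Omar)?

This is an ordered selection of 4 from 5: P(5,4).
That gives 5 × 4 × 3 × 2 = 120.

120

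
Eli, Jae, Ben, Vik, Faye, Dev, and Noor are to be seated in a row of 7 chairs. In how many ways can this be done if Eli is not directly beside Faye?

Of the 7! = 5040 arrangements, those with Eli and Faye adjacent number 2 × 6! = 1440 (treat the pair as a block with 2 internal orders).
Complementary counting: 5040 − 1440 = 3600.

3600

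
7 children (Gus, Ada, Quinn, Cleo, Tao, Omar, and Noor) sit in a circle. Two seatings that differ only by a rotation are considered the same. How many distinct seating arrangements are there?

Seat Gus anywhere (absorbing the rotational symmetry), then permute the other 6: (6)! = 720.

720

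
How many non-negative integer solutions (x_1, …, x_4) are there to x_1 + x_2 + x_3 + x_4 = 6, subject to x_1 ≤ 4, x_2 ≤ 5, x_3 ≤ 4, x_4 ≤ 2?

By stars and bars, unrestricted non-negative solutions to x_1+…+x_4 = 6 number C(6+3,3) = 84.
Subtract solutions that violate a single cap (substitute x_i' = x_i − (cap_i+1)): x_1 ≥ 5 gives C(4,3) = 4; x_2 ≥ 6 gives C(3,3) = 1; x_3 ≥ 5 gives C(4,3) = 4; x_4 ≥ 3 gives C(6,3) = 20. Together 29.
No two caps can be exceeded simultaneously, so the pair terms are all 0.
By inclusion–exclusion the count is 84 − 29 + 0 = 55.

55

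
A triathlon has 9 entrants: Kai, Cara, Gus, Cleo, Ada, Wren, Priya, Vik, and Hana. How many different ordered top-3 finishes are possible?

There are 9 choices for 1st place, 8 for 2nd, and 7 for 3rd.
That gives 9 × 8 × 7 = 504.

504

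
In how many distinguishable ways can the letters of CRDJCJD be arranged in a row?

630

The 7 letters of CRDJCJD have repeats: C appearing twice, D appearing twice, and J appearing twice.
So there are 7! / (2!·2!·2!) = 630 distinguishable arrangements.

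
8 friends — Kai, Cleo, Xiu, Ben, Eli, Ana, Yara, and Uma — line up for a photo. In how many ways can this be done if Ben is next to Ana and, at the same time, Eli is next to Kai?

Treat {Ben,Ana} as one block (2 orders) and {Eli,Kai} as another (2 orders).
That leaves 6 units to arrange: 2 × 2 × 6! = 4 × 720 = 2880.

2880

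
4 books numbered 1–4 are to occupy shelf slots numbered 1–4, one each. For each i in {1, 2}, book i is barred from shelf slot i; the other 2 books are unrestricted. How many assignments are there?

14

Let Aᵢ (for i ∈ {1, 2}) be the placements that put book i in its forbidden shelf slot. Any j of these fix j positions, leaving (4−j)! ways to fill the rest, and there are C(2,j) ways to pick which j.
By inclusion–exclusion, the number of valid placements is Σ_{j=0}^{2} (−1)^j C(2,j)·(4−j)!.
Computing: 24 − 12 + 2 = 14.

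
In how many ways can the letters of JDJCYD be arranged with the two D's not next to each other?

120

Total arrangements of JDJCYD: 6!/(2!·2!) = 180.
If the two D's are adjacent, glue them into one block, leaving 5 items to arrange: (5)!/(2!) = 60 ways.
Subtracting, 180 − 60 = 120 arrangements keep the D's apart.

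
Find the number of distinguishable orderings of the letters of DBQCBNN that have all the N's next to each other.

Treat the 2 copies of N as a single block. The multiset to arrange is then {NN, B, B, C, D, Q}, 6 items in all.
That gives (6)!/(2!) = 360 arrangements.

360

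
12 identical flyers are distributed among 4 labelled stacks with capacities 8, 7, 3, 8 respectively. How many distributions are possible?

By stars and bars, unrestricted non-negative solutions to x_1+…+x_4 = 12 number C(12+3,3) = 455.
Subtract solutions that violate a single cap (substitute x_i' = x_i − (cap_i+1)): x_1 ≥ 9 gives C(6,3) = 20; x_2 ≥ 8 gives C(7,3) = 35; x_3 ≥ 4 gives C(11,3) = 165; x_4 ≥ 9 gives C(6,3) = 20. Together 240.
Add back pairs where two caps are both exceeded: 0 + 0 + 0 + 1 + 0 + 0 = 1.
By inclusion–exclusion the count is 455 − 240 + 1 = 216.

216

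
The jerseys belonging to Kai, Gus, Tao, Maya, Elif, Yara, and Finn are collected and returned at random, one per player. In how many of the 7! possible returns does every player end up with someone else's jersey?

1854

This is the derangement count D_7: permutations of 7 items with no fixed point.
By inclusion–exclusion this is Σ_{j=0}^{7} (−1)^j C(7,j)·(7−j)!.
Computing: 5040 − 5040 + 2520 − 840 + 210 − 42 + 7 − 1 = 1854.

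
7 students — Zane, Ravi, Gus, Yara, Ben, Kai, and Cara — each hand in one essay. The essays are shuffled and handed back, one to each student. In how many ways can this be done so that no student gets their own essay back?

This is the derangement count D_7: permutations of 7 items with no fixed point.
By inclusion–exclusion this is Σ_{j=0}^{7} (−1)^j C(7,j)·(7−j)!.
Computing: 5040 − 5040 + 2520 − 840 + 210 − 42 + 7 − 1 = 1854.

1854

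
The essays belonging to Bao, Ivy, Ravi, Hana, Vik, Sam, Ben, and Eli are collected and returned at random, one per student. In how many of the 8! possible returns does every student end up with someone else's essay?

14833

This is the derangement count D_8: permutations of 8 items with no fixed point.
By inclusion–exclusion this is Σ_{j=0}^{8} (−1)^j C(8,j)·(8−j)!.
Computing: 40320 − 40320 + 20160 − 6720 + 1680 − 336 + 56 − 8 + 1 = 14833.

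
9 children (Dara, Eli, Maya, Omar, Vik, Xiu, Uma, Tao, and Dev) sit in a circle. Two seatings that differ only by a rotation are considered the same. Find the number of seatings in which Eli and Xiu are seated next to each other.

Glue Eli and Xiu into a block (2 internal orders). Seating 8 units around a circle gives (7)! arrangements.
So 2 × (7)! = 2 × 5040 = 10080.

10080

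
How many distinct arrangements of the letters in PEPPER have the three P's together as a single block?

Treat the 3 copies of P as a single block. The multiset to arrange is then {PPP, E, E, R}, 4 items in all.
That gives (4)!/(2!) = 12 arrangements.

12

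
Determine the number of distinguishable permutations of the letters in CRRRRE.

The 6 letters of CRRRRE have repeats: R appearing 4 times.
So there are 6! / (4!) = 30 distinguishable arrangements.

30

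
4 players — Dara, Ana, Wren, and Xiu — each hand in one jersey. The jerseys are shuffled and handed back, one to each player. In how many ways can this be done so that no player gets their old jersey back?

This is the derangement count D_4: permutations of 4 items with no fixed point.
By inclusion–exclusion this is Σ_{j=0}^{4} (−1)^j C(4,j)·(4−j)!.
Computing: 24 − 24 + 12 − 4 + 1 = 9.

9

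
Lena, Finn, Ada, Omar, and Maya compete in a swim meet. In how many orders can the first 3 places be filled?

60

This is an ordered selection of 3 from 5: P(5,3).
That gives 5 × 4 × 3 = 60.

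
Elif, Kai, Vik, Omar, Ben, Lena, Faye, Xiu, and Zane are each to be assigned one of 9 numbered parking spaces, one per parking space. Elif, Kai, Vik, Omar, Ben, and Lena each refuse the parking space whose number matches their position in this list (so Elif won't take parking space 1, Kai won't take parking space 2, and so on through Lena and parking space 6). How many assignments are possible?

Let Aᵢ (for 1 ≤ i ≤ 6) be the placements that put person i in their forbidden parking space. Any j of these fix j positions, leaving (9−j)! ways to fill the rest, and there are C(6,j) ways to pick which j.
By inclusion–exclusion, the number of valid placements is Σ_{j=0}^{6} (−1)^j C(6,j)·(9−j)!.
Computing: 362880 − 241920 + 75600 − 14400 + 1800 − 144 + 6 = 183822.

183822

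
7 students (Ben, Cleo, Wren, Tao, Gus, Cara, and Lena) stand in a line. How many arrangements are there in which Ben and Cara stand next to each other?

1440

Treat {Ben, Cara} as a single unit. There are 6 units to order, and the pair itself can be ordered 2 ways.
That gives 2 × 6! = 2 × 720 = 1440.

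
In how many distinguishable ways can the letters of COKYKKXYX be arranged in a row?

15120

Letter multiplicities in COKYKKXYX: C×1, K×3, O×1, X×2, Y×2.
Dividing 9! = 362880 by 3!·2!·2! = 24 for the repeated letters gives 15120.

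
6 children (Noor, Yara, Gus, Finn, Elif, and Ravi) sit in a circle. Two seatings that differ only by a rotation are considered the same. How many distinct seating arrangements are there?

120

Seat Noor anywhere (absorbing the rotational symmetry), then permute the other 5: (5)! = 120.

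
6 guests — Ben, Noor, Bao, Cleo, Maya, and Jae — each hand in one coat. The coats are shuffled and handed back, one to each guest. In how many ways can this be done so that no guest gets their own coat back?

265

Let Aᵢ be the assignments in which guest i gets their own coat. We want the size of the complement of A₁∪…∪A_6.
By inclusion–exclusion this is Σ_{j=0}^{6} (−1)^j C(6,j)·(6−j)!.
Computing: 720 − 720 + 360 − 120 + 30 − 6 + 1 = 265.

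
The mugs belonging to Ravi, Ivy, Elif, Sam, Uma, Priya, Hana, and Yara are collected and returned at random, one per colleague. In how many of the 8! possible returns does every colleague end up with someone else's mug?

14833

This is the derangement count D_8: permutations of 8 items with no fixed point.
By inclusion–exclusion this is Σ_{j=0}^{8} (−1)^j C(8,j)·(8−j)!.
Computing: 40320 − 40320 + 20160 − 6720 + 1680 − 336 + 56 − 8 + 1 = 14833.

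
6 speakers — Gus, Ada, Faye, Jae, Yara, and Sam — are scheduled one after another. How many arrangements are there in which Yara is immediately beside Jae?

Treat {Yara, Jae} as a single unit. There are 5 units to order, and the pair itself can be ordered 2 ways.
So the count is 2·(5)! = 240.

240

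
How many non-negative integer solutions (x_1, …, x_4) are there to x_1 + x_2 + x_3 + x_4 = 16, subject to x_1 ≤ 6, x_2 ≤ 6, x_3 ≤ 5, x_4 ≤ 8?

Ignoring the caps, the number of non-negative solutions to x_1+…+x_4 = 16 is C(19,3) = 969.
Subtract solutions that violate a single cap (substitute x_i' = x_i − (cap_i+1)): x_1 ≥ 7 gives C(12,3) = 220; x_2 ≥ 7 gives C(12,3) = 220; x_3 ≥ 6 gives C(13,3) = 286; x_4 ≥ 9 gives C(10,3) = 120. Together 846.
Add back pairs where two caps are both exceeded: 10 + 20 + 1 + 20 + 1 + 4 = 56.
By inclusion–exclusion the count is 969 − 846 + 56 = 179.

179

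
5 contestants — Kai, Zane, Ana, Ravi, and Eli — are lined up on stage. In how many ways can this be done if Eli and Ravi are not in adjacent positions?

72

Of the 5! = 120 arrangements, those with Eli and Ravi adjacent number 2 × 4! = 48 (treat the pair as a block with 2 internal orders).
So 120 − 48 = 72 arrangements keep them apart.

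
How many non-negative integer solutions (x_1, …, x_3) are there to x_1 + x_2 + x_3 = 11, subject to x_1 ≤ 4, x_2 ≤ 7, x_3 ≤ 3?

10

Ignoring the caps, the number of non-negative solutions to x_1+…+x_3 = 11 is C(13,2) = 78.
Subtract solutions that violate a single cap (substitute x_i' = x_i − (cap_i+1)): x_1 ≥ 5 gives C(8,2) = 28; x_2 ≥ 8 gives C(5,2) = 10; x_3 ≥ 4 gives C(9,2) = 36. Together 74.
Add back pairs where two caps are both exceeded: 0 + 6 + 0 = 6.
By inclusion–exclusion the count is 78 − 74 + 6 = 10.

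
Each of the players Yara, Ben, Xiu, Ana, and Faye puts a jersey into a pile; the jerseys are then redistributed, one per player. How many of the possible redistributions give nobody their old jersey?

This is the derangement count D_5: permutations of 5 items with no fixed point.
By inclusion–exclusion this is Σ_{j=0}^{5} (−1)^j C(5,j)·(5−j)!.
Computing: 120 − 120 + 60 − 20 + 5 − 1 = 44.

44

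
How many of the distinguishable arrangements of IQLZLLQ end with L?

With the last slot taken by L, it remains to arrange the other 6 letters (IQZLLQ).
Those 6 letters have L appearing twice and Q appearing twice, giving (6)!/(2!·2!) = 180.

180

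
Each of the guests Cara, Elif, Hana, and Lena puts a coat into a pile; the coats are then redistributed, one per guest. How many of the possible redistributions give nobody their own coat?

9

Count assignments avoiding every fixed point. For any j of the 4 guests fixed to their own coat, the other 4−j can be arranged in (4−j)! ways.
By inclusion–exclusion this is Σ_{j=0}^{4} (−1)^j C(4,j)·(4−j)!.
Computing: 24 − 24 + 12 − 4 + 1 = 9.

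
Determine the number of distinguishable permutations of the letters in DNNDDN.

20

Letter multiplicities in DNNDDN: D×3, N×3.
So there are 6! / (3!·3!) = 20 distinguishable arrangements.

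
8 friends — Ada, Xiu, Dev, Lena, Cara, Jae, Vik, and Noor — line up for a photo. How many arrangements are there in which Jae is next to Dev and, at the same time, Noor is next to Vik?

2880

Treat {Jae,Dev} as one block (2 orders) and {Noor,Vik} as another (2 orders).
That leaves 6 units to arrange: 2 × 2 × 6! = 4 × 720 = 2880.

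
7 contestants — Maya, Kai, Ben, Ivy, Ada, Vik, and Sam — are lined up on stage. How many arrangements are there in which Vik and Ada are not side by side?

3600

Of the 7! = 5040 arrangements, those with Vik and Ada adjacent number 2 × 6! = 1440 (treat the pair as a block with 2 internal orders).
Complementary counting: 5040 − 1440 = 3600.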